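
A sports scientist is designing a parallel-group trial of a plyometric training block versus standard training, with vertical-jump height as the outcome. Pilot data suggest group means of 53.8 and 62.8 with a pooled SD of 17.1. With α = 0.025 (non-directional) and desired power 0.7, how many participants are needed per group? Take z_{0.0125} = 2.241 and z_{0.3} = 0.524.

n = 56 per group

Cohen's d = |M₁ − M₂| / SD_pooled = |53.8 − 62.8| / 17.1 = 9.0 / 17.1 = 0.526.
For two independent groups with equal n: n = 2·((z_{α/2} + z_β) / d)².
z_{α/2} + z_β = 2.241 + 0.524 = 2.765.
n = 2 × (2.765 / 0.526)² = 2 × 5.257² = 2 × 27.63 = 55.3.
Round up to the next whole participant.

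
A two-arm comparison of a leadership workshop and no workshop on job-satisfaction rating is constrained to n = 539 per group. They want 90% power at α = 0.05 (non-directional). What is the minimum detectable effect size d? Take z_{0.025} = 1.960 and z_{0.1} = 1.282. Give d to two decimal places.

d_min ≈ 0.20

For two independent groups of n = 539 each: d_min = (z_{α/2} + z_β)·√(2/n).
z-sum = 1.960 + 1.282 = 3.242.
d_min = 3.242 × √(2/539) = 3.242 × 0.0609 = 0.197.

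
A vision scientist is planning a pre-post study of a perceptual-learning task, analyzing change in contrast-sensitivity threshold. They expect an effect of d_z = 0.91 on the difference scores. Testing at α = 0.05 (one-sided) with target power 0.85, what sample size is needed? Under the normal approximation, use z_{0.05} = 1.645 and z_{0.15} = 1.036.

For a paired (one-sample on differences) test: n = ((z_{α} + z_β) / d)².
z_{α} + z_β = 1.645 + 1.036 = 2.681.
n = (2.681 / 0.91)² = 2.946² = 8.68.
Round up.

n = 9 pairs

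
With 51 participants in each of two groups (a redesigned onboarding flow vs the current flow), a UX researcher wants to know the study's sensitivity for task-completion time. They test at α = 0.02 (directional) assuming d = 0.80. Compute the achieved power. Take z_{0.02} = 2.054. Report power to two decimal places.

For two equal groups, power = Φ(d·√(n/2) − z_{α}).
d·√(n/2) = 0.80 × √(51/2) = 0.80 × 5.050 = 4.040.
z_β = 4.040 − 2.054 = 1.986.
Power = Φ(1.986) = 0.976.

power ≈ 0.98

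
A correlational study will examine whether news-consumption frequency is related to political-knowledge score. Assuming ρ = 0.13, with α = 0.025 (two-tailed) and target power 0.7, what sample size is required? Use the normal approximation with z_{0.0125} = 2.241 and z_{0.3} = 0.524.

n = 451

Fisher's z: C = ½·ln((1+r)/(1−r)) = ½·ln(1.2989) = 0.1307.
n = ((z_{α/2} + z_β)/C)² + 3.
(2.241 + 0.524) / 0.1307 = 2.765 / 0.1307 = 21.155.
n = 21.155² + 3 = 447.55 + 3 = 450.5.
Round up.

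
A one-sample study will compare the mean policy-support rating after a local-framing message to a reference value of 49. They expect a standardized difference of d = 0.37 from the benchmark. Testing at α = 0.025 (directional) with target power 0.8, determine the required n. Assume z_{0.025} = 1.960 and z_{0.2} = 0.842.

For a one-sample test: n = ((z_{α} + z_β) / d)².
z_{α} + z_β = 1.960 + 0.842 = 2.802.
n = (2.802 / 0.37)² = 7.573² = 57.35.
Round up.

n = 58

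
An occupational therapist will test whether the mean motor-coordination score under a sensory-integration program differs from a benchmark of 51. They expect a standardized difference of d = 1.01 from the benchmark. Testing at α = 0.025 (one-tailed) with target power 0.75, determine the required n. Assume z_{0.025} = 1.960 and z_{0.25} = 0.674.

For a one-sample test: n = ((z_{α} + z_β) / d)².
z_{α} + z_β = 1.960 + 0.674 = 2.634.
n = (2.634 / 1.01)² = 2.608² = 6.80.
Round up.

n = 7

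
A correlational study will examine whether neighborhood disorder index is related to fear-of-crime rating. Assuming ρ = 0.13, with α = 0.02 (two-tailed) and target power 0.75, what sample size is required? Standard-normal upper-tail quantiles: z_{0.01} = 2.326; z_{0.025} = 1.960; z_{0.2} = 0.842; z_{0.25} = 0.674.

n = 530

Fisher's z: C = ½·ln((1+r)/(1−r)) = ½·ln(1.2989) = 0.1307.
n = ((z_{α/2} + z_β)/C)² + 3.
(2.326 + 0.674) / 0.1307 = 3.000 / 0.1307 = 22.953.
n = 22.953² + 3 = 526.86 + 3 = 529.9.
Round up.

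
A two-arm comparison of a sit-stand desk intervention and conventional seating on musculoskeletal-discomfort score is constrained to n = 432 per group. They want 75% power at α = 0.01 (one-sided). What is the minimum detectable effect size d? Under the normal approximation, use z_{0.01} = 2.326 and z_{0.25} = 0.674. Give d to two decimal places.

d_min ≈ 0.20

For two independent groups of n = 432 each: d_min = (z_{α} + z_β)·√(2/n).
z-sum = 2.326 + 0.674 = 3.000.
d_min = 3.000 × √(2/432) = 3.000 × 0.0680 = 0.204.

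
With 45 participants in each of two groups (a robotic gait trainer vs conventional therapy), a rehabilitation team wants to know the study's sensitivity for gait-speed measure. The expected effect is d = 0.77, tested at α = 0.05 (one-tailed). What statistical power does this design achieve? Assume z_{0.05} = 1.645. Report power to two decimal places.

power ≈ 0.98

For two equal groups, power = Φ(d·√(n/2) − z_{α}).
d·√(n/2) = 0.77 × √(45/2) = 0.77 × 4.743 = 3.652.
z_β = 3.652 − 1.645 = 2.007.
Power = Φ(2.007) = 0.978.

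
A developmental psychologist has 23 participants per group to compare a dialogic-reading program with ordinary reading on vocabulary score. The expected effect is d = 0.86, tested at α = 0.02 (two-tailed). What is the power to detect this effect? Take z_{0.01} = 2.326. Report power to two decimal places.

power ≈ 0.72

For two equal groups, power = Φ(d·√(n/2) − z_{α/2}).
d·√(n/2) = 0.86 × √(23/2) = 0.86 × 3.391 = 2.916.
z_β = 2.916 − 2.326 = 0.590.
Power = Φ(0.590) = 0.723.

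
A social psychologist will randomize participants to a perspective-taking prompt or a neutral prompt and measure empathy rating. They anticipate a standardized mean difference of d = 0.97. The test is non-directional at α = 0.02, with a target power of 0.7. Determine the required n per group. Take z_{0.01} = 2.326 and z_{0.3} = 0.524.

For two independent groups with equal n: n = 2·((z_{α/2} + z_β) / d)².
z_{α/2} + z_β = 2.326 + 0.524 = 2.850.
n = 2 × (2.850 / 0.97)² = 2 × 2.938² = 2 × 8.63 = 17.3.
Round up to the next whole participant.

n = 18 per group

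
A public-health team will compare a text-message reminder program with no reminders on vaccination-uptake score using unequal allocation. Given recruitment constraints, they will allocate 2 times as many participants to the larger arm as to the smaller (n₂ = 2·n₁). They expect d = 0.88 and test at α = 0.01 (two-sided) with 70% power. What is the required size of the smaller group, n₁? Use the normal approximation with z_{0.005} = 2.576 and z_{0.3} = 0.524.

n₁ = 19

With allocation ratio k = n₂/n₁ = 2, Var(x̄₁−x̄₂) = σ²(1/n₁ + 1/(k·n₁)) = σ²·(k+1)/(k·n₁).
So n₁ = (1 + 1/k)·((z_{α/2} + z_β)/d)² = 1.500 × (3.100/0.88)².
n₁ = 1.500 × 12.41 = 18.6.
Round up: n₁ = 19, giving n₂ = 2 × 19 = 38.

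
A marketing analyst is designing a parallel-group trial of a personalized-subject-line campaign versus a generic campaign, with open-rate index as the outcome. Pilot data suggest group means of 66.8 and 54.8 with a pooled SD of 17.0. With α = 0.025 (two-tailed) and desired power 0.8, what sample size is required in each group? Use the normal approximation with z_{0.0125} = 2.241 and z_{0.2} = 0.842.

Cohen's d = |M₁ − M₂| / SD_pooled = |66.8 − 54.8| / 17.0 = 12.0 / 17.0 = 0.706.
For two independent groups with equal n: n = 2·((z_{α/2} + z_β) / d)².
z_{α/2} + z_β = 2.241 + 0.842 = 3.083.
n = 2 × (3.083 / 0.706)² = 2 × 4.367² = 2 × 19.07 = 38.1.
Round up to the next whole participant.

n = 39 per group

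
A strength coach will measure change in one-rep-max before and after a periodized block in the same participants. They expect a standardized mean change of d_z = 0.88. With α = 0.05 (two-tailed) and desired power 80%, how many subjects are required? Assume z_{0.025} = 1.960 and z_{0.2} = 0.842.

n = 11 pairs

For a paired (one-sample on differences) test: n = ((z_{α/2} + z_β) / d)².
z_{α/2} + z_β = 1.960 + 0.842 = 2.802.
n = (2.802 / 0.88)² = 3.184² = 10.14.
Round up.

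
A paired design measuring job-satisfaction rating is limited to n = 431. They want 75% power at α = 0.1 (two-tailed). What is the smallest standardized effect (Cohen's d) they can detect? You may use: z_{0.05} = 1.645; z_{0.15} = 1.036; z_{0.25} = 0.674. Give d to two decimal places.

For a single sample (or paired design) of n = 431: d_min = (z_{α/2} + z_β)/√n.
z-sum = 1.645 + 0.674 = 2.319.
d_min = 2.319 / √431 = 2.319 / 20.761 = 0.112.

d_min ≈ 0.11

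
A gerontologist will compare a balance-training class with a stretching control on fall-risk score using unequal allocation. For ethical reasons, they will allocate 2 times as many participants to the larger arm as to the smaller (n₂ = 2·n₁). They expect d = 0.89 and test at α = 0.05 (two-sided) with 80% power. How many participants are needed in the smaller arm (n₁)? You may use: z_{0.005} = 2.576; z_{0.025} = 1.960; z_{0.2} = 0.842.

With allocation ratio k = n₂/n₁ = 2, Var(x̄₁−x̄₂) = σ²(1/n₁ + 1/(k·n₁)) = σ²·(k+1)/(k·n₁).
So n₁ = (1 + 1/k)·((z_{α/2} + z_β)/d)² = 1.500 × (2.802/0.89)².
n₁ = 1.500 × 9.91 = 14.9.
Round up: n₁ = 15, giving n₂ = 2 × 15 = 30.

n₁ = 15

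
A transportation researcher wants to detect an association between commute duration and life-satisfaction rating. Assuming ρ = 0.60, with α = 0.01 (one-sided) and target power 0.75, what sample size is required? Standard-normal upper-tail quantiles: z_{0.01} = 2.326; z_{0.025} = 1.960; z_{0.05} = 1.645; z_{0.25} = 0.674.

Fisher's z: C = ½·ln((1+r)/(1−r)) = ½·ln(4.0000) = 0.6931.
n = ((z_{α} + z_β)/C)² + 3.
(2.326 + 0.674) / 0.6931 = 3.000 / 0.6931 = 4.328.
n = 4.328² + 3 = 18.73 + 3 = 21.7.
Round up.

n = 22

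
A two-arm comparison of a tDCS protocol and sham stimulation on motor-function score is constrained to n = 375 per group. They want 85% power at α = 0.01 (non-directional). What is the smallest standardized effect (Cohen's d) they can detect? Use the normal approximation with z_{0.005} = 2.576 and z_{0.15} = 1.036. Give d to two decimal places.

d_min ≈ 0.26

For two independent groups of n = 375 each: d_min = (z_{α/2} + z_β)·√(2/n).
z-sum = 2.576 + 1.036 = 3.612.
d_min = 3.612 × √(2/375) = 3.612 × 0.0730 = 0.264.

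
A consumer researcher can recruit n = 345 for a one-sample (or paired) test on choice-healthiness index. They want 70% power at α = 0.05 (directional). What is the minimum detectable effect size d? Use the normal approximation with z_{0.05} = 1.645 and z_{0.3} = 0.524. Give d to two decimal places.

For a single sample (or paired design) of n = 345: d_min = (z_{α} + z_β)/√n.
z-sum = 1.645 + 0.524 = 2.169.
d_min = 2.169 / √345 = 2.169 / 18.574 = 0.117.

d_min ≈ 0.12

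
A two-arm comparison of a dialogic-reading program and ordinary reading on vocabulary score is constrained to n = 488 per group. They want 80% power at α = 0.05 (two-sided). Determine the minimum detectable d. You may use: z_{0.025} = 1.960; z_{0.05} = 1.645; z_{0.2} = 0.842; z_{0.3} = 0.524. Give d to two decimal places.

d_min ≈ 0.18

For two independent groups of n = 488 each: d_min = (z_{α/2} + z_β)·√(2/n).
z-sum = 1.960 + 0.842 = 2.802.
d_min = 2.802 × √(2/488) = 2.802 × 0.0640 = 0.179.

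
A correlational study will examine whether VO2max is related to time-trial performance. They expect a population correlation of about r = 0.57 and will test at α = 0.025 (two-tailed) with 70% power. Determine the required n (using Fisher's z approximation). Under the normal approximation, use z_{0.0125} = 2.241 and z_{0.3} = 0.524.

n = 22

Fisher's z: C = ½·ln((1+r)/(1−r)) = ½·ln(3.6512) = 0.6475.
n = ((z_{α/2} + z_β)/C)² + 3.
(2.241 + 0.524) / 0.6475 = 2.765 / 0.6475 = 4.270.
n = 4.270² + 3 = 18.24 + 3 = 21.2.
Round up.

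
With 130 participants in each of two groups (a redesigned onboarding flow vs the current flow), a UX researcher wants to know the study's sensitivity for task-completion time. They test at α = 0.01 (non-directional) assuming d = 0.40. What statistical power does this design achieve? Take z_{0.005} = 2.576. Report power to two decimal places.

power ≈ 0.74

For two equal groups, power = Φ(d·√(n/2) − z_{α/2}).
d·√(n/2) = 0.40 × √(130/2) = 0.40 × 8.062 = 3.225.
z_β = 3.225 − 2.576 = 0.649.
Power = Φ(0.649) = 0.742.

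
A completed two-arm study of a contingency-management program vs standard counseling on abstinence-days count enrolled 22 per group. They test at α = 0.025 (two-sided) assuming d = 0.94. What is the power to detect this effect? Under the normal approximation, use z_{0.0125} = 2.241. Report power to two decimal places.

For two equal groups, power = Φ(d·√(n/2) − z_{α/2}).
d·√(n/2) = 0.94 × √(22/2) = 0.94 × 3.317 = 3.118.
z_β = 3.118 − 2.241 = 0.877.
Power = Φ(0.877) = 0.810.

power ≈ 0.81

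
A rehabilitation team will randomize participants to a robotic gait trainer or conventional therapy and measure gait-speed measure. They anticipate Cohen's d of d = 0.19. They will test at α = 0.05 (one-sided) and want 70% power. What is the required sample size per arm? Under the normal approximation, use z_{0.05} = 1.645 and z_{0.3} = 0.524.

For two independent groups with equal n: n = 2·((z_{α} + z_β) / d)².
z_{α} + z_β = 1.645 + 0.524 = 2.169.
n = 2 × (2.169 / 0.19)² = 2 × 11.416² = 2 × 130.32 = 260.6.
Round up to the next whole participant.

n = 261 per group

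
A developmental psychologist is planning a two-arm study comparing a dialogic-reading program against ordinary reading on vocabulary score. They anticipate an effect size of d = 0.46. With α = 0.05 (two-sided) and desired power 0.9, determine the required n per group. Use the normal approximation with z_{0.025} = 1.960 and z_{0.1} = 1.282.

For two independent groups with equal n: n = 2·((z_{α/2} + z_β) / d)².
z_{α/2} + z_β = 1.960 + 1.282 = 3.242.
n = 2 × (3.242 / 0.46)² = 2 × 7.048² = 2 × 49.67 = 99.3.
Round up to the next whole participant.

n = 100 per group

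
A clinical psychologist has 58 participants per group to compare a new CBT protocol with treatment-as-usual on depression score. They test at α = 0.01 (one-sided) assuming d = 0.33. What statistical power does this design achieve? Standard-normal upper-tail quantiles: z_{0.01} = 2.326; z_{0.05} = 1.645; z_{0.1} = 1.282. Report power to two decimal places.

power ≈ 0.29

For two equal groups, power = Φ(d·√(n/2) − z_{α}).
d·√(n/2) = 0.33 × √(58/2) = 0.33 × 5.385 = 1.777.
z_β = 1.777 − 2.326 = -0.549.
Power = Φ(-0.549) = 0.292.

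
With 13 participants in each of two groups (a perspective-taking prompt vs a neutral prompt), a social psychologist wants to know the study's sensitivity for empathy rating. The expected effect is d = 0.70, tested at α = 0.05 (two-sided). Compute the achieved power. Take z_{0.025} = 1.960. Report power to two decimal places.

For two equal groups, power = Φ(d·√(n/2) − z_{α/2}).
d·√(n/2) = 0.70 × √(13/2) = 0.70 × 2.550 = 1.785.
z_β = 1.785 − 1.960 = -0.175.
Power = Φ(-0.175) = 0.430.

power ≈ 0.43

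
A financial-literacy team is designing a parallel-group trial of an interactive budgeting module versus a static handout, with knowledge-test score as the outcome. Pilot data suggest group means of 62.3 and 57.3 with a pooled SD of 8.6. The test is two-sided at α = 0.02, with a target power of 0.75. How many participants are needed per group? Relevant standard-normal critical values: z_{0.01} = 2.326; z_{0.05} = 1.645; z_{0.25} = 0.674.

n = 54 per group

Cohen's d = |M₁ − M₂| / SD_pooled = |62.3 − 57.3| / 8.6 = 5.0 / 8.6 = 0.581.
For two independent groups with equal n: n = 2·((z_{α/2} + z_β) / d)².
z_{α/2} + z_β = 2.326 + 0.674 = 3.000.
n = 2 × (3.000 / 0.581)² = 2 × 5.164² = 2 × 26.66 = 53.3.
Round up to the next whole participant.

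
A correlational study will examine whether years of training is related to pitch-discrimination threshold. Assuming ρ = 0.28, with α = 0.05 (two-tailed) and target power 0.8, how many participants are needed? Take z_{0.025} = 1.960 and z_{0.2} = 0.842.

Fisher's z: C = ½·ln((1+r)/(1−r)) = ½·ln(1.7778) = 0.2877.
n = ((z_{α/2} + z_β)/C)² + 3.
(1.960 + 0.842) / 0.2877 = 2.802 / 0.2877 = 9.739.
n = 9.739² + 3 = 94.85 + 3 = 97.9.
Round up.

n = 98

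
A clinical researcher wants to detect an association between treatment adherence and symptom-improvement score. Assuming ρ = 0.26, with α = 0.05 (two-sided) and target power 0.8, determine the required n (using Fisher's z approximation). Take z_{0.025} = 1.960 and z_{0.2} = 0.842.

Fisher's z: C = ½·ln((1+r)/(1−r)) = ½·ln(1.7027) = 0.2661.
n = ((z_{α/2} + z_β)/C)² + 3.
(1.960 + 0.842) / 0.2661 = 2.802 / 0.2661 = 10.530.
n = 10.530² + 3 = 110.88 + 3 = 113.9.
Round up.

n = 114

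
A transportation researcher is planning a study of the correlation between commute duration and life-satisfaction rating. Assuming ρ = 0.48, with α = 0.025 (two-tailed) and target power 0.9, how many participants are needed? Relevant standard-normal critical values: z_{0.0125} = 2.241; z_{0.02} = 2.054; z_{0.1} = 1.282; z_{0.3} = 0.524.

n = 49

Fisher's z: C = ½·ln((1+r)/(1−r)) = ½·ln(2.8462) = 0.5230.
n = ((z_{α/2} + z_β)/C)² + 3.
(2.241 + 1.282) / 0.5230 = 3.523 / 0.5230 = 6.736.
n = 6.736² + 3 = 45.38 + 3 = 48.4.
Round up.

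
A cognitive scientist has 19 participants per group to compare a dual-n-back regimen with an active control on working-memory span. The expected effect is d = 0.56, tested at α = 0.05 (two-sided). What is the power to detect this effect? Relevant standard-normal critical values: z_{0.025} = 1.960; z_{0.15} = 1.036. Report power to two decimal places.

power ≈ 0.41

For two equal groups, power = Φ(d·√(n/2) − z_{α/2}).
d·√(n/2) = 0.56 × √(19/2) = 0.56 × 3.082 = 1.726.
z_β = 1.726 − 1.960 = -0.234.
Power = Φ(-0.234) = 0.408.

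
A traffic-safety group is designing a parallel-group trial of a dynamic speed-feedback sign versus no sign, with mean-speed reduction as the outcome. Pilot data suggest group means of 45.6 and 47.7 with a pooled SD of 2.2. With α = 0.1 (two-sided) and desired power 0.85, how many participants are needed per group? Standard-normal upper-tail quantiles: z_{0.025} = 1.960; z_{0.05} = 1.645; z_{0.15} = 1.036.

Cohen's d = |M₁ − M₂| / SD_pooled = |45.6 − 47.7| / 2.2 = 2.1 / 2.2 = 0.955.
For two independent groups with equal n: n = 2·((z_{α/2} + z_β) / d)².
z_{α/2} + z_β = 1.645 + 1.036 = 2.681.
n = 2 × (2.681 / 0.955)² = 2 × 2.807² = 2 × 7.88 = 15.8.
Round up to the next whole participant.

n = 16 per group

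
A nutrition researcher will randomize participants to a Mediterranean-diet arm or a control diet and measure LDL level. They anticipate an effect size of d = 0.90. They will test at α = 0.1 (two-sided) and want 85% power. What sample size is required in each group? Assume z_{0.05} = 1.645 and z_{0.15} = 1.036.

For two independent groups with equal n: n = 2·((z_{α/2} + z_β) / d)².
z_{α/2} + z_β = 1.645 + 1.036 = 2.681.
n = 2 × (2.681 / 0.90)² = 2 × 2.979² = 2 × 8.87 = 17.7.
Round up to the next whole participant.

n = 18 per group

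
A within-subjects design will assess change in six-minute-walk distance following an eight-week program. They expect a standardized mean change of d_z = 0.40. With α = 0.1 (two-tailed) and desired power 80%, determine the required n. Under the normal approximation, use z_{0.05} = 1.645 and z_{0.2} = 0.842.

For a paired (one-sample on differences) test: n = ((z_{α/2} + z_β) / d)².
z_{α/2} + z_β = 1.645 + 0.842 = 2.487.
n = (2.487 / 0.40)² = 6.218² = 38.66.
Round up.

n = 39 pairs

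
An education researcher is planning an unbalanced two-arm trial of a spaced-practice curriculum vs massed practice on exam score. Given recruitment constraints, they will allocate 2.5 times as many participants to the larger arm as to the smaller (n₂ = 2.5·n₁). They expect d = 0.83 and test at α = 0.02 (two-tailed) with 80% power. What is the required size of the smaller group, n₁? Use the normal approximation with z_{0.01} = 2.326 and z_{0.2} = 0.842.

With allocation ratio k = n₂/n₁ = 2.5, Var(x̄₁−x̄₂) = σ²(1/n₁ + 1/(k·n₁)) = σ²·(k+1)/(k·n₁).
So n₁ = (1 + 1/k)·((z_{α/2} + z_β)/d)² = 1.400 × (3.168/0.83)².
n₁ = 1.400 × 14.57 = 20.4.
Round up: n₁ = 21, giving n₂ = ⌈2.5 × 21⌉ = ⌈52.5⌉ = 53.

n₁ = 21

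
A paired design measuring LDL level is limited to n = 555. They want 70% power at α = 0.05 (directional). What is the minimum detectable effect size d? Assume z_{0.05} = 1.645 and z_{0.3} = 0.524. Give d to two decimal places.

For a single sample (or paired design) of n = 555: d_min = (z_{α} + z_β)/√n.
z-sum = 1.645 + 0.524 = 2.169.
d_min = 2.169 / √555 = 2.169 / 23.558 = 0.092.

d_min ≈ 0.09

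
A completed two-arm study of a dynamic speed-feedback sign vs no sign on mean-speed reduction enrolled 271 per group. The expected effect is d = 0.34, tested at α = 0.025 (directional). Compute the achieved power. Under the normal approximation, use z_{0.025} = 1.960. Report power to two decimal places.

power ≈ 0.98

For two equal groups, power = Φ(d·√(n/2) − z_{α}).
d·√(n/2) = 0.34 × √(271/2) = 0.34 × 11.640 = 3.958.
z_β = 3.958 − 1.960 = 1.998.
Power = Φ(1.998) = 0.977.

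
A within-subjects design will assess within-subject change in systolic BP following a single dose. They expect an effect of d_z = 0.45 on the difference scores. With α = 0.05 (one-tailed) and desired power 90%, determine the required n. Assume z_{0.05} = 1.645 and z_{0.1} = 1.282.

For a paired (one-sample on differences) test: n = ((z_{α} + z_β) / d)².
z_{α} + z_β = 1.645 + 1.282 = 2.927.
n = (2.927 / 0.45)² = 6.504² = 42.31.
Round up.

n = 43 pairs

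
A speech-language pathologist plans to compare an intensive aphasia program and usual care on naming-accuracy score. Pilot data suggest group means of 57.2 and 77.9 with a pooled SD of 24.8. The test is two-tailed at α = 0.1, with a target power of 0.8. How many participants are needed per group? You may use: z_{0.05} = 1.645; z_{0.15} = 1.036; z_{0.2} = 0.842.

n = 18 per group

Cohen's d = |M₁ − M₂| / SD_pooled = |57.2 − 77.9| / 24.8 = 20.7 / 24.8 = 0.835.
For two independent groups with equal n: n = 2·((z_{α/2} + z_β) / d)².
z_{α/2} + z_β = 1.645 + 0.842 = 2.487.
n = 2 × (2.487 / 0.835)² = 2 × 2.978² = 2 × 8.87 = 17.7.
Round up to the next whole participant.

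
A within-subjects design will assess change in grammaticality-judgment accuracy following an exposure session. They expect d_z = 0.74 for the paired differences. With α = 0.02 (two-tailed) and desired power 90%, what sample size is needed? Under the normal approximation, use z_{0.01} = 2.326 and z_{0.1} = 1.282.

n = 24 pairs

For a paired (one-sample on differences) test: n = ((z_{α/2} + z_β) / d)².
z_{α/2} + z_β = 2.326 + 1.282 = 3.608.
n = (3.608 / 0.74)² = 4.876² = 23.77.
Round up.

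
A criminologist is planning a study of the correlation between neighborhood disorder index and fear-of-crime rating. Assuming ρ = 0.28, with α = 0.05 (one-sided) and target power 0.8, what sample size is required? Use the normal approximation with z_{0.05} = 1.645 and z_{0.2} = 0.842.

n = 78

Fisher's z: C = ½·ln((1+r)/(1−r)) = ½·ln(1.7778) = 0.2877.
n = ((z_{α} + z_β)/C)² + 3.
(1.645 + 0.842) / 0.2877 = 2.487 / 0.2877 = 8.644.
n = 8.644² + 3 = 74.73 + 3 = 77.7.
Round up.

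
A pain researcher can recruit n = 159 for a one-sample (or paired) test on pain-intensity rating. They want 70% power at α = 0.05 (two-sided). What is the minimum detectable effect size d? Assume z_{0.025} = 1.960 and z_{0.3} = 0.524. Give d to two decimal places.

For a single sample (or paired design) of n = 159: d_min = (z_{α/2} + z_β)/√n.
z-sum = 1.960 + 0.524 = 2.484.
d_min = 2.484 / √159 = 2.484 / 12.610 = 0.197.

d_min ≈ 0.20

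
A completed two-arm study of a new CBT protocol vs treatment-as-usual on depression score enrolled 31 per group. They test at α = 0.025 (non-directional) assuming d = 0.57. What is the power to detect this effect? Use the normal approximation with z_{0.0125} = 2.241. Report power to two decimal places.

power ≈ 0.50

For two equal groups, power = Φ(d·√(n/2) − z_{α/2}).
d·√(n/2) = 0.57 × √(31/2) = 0.57 × 3.937 = 2.244.
z_β = 2.244 − 2.241 = 0.003.
Power = Φ(0.003) = 0.501.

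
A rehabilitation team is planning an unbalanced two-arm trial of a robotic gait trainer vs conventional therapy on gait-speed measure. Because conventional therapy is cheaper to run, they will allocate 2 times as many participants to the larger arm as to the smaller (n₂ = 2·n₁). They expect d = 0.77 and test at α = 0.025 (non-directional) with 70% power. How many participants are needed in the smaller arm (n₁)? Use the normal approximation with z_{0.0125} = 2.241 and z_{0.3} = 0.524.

With allocation ratio k = n₂/n₁ = 2, Var(x̄₁−x̄₂) = σ²(1/n₁ + 1/(k·n₁)) = σ²·(k+1)/(k·n₁).
So n₁ = (1 + 1/k)·((z_{α/2} + z_β)/d)² = 1.500 × (2.765/0.77)².
n₁ = 1.500 × 12.89 = 19.3.
Round up: n₁ = 20, giving n₂ = 2 × 20 = 40.

n₁ = 20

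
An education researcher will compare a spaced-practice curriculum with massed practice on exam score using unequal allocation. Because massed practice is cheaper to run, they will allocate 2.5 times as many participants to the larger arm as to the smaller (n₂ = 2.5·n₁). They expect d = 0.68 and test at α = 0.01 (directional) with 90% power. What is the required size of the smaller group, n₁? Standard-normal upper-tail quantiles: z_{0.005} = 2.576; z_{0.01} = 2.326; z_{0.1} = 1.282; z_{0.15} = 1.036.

n₁ = 40

With allocation ratio k = n₂/n₁ = 2.5, Var(x̄₁−x̄₂) = σ²(1/n₁ + 1/(k·n₁)) = σ²·(k+1)/(k·n₁).
So n₁ = (1 + 1/k)·((z_{α} + z_β)/d)² = 1.400 × (3.608/0.68)².
n₁ = 1.400 × 28.15 = 39.4.
Round up: n₁ = 40, giving n₂ = 2.5 × 40 = 100.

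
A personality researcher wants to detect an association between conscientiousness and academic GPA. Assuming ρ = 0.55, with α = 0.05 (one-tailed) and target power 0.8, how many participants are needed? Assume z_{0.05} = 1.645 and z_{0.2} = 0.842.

n = 20

Fisher's z: C = ½·ln((1+r)/(1−r)) = ½·ln(3.4444) = 0.6184.
n = ((z_{α} + z_β)/C)² + 3.
(1.645 + 0.842) / 0.6184 = 2.487 / 0.6184 = 4.022.
n = 4.022² + 3 = 16.17 + 3 = 19.2.
Round up.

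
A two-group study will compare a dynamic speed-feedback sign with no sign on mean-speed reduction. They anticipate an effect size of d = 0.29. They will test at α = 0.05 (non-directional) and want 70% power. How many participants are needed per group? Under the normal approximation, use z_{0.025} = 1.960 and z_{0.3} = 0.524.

n = 147 per group

For two independent groups with equal n: n = 2·((z_{α/2} + z_β) / d)².
z_{α/2} + z_β = 1.960 + 0.524 = 2.484.
n = 2 × (2.484 / 0.29)² = 2 × 8.566² = 2 × 73.37 = 146.7.
Round up to the next whole participant.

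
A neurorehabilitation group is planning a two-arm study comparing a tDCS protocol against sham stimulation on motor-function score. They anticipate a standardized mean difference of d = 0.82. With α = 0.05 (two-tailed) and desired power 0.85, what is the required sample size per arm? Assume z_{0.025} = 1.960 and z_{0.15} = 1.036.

n = 27 per group

For two independent groups with equal n: n = 2·((z_{α/2} + z_β) / d)².
z_{α/2} + z_β = 1.960 + 1.036 = 2.996.
n = 2 × (2.996 / 0.82)² = 2 × 3.654² = 2 × 13.35 = 26.7.
Round up to the next whole participant.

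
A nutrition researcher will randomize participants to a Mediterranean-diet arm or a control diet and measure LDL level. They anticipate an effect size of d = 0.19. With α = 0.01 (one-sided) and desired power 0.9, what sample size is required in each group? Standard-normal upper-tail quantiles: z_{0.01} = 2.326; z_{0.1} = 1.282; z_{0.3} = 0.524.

n = 722 per group

For two independent groups with equal n: n = 2·((z_{α} + z_β) / d)².
z_{α} + z_β = 2.326 + 1.282 = 3.608.
n = 2 × (3.608 / 0.19)² = 2 × 18.989² = 2 × 360.60 = 721.2.
Round up to the next whole participant.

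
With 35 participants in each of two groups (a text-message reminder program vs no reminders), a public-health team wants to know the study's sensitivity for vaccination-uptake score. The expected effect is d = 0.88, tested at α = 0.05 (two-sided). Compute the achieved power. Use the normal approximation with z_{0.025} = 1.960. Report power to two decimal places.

For two equal groups, power = Φ(d·√(n/2) − z_{α/2}).
d·√(n/2) = 0.88 × √(35/2) = 0.88 × 4.183 = 3.681.
z_β = 3.681 − 1.960 = 1.721.
Power = Φ(1.721) = 0.957.

power ≈ 0.96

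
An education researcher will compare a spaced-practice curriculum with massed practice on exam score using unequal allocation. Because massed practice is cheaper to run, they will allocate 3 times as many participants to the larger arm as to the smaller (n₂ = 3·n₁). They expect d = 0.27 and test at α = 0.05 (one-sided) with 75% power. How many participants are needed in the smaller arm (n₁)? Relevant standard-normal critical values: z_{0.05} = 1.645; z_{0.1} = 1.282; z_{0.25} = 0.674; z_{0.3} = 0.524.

With allocation ratio k = n₂/n₁ = 3, Var(x̄₁−x̄₂) = σ²(1/n₁ + 1/(k·n₁)) = σ²·(k+1)/(k·n₁).
So n₁ = (1 + 1/k)·((z_{α} + z_β)/d)² = 1.333 × (2.319/0.27)².
n₁ = 1.333 × 73.77 = 98.4.
Round up: n₁ = 99, giving n₂ = 3 × 99 = 297.

n₁ = 99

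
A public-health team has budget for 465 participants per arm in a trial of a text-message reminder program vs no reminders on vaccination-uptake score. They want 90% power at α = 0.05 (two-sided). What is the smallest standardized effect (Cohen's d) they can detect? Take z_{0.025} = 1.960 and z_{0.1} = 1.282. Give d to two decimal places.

For two independent groups of n = 465 each: d_min = (z_{α/2} + z_β)·√(2/n).
z-sum = 1.960 + 1.282 = 3.242.
d_min = 3.242 × √(2/465) = 3.242 × 0.0656 = 0.213.

d_min ≈ 0.21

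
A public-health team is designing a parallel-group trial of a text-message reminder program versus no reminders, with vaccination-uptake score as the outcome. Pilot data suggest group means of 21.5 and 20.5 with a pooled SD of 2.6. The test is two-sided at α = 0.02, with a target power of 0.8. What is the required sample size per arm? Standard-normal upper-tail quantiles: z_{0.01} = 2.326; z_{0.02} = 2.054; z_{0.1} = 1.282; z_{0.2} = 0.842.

Cohen's d = |M₁ − M₂| / SD_pooled = |21.5 − 20.5| / 2.6 = 1.0 / 2.6 = 0.385.
For two independent groups with equal n: n = 2·((z_{α/2} + z_β) / d)².
z_{α/2} + z_β = 2.326 + 0.842 = 3.168.
n = 2 × (3.168 / 0.385)² = 2 × 8.229² = 2 × 67.71 = 135.4.
Round up to the next whole participant.

n = 136 per group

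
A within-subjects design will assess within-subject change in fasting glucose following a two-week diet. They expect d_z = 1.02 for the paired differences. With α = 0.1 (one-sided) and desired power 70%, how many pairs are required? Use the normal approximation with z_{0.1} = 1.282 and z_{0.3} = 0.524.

For a paired (one-sample on differences) test: n = ((z_{α} + z_β) / d)².
z_{α} + z_β = 1.282 + 0.524 = 1.806.
n = (1.806 / 1.02)² = 1.771² = 3.13.
Round up.

n = 4 pairs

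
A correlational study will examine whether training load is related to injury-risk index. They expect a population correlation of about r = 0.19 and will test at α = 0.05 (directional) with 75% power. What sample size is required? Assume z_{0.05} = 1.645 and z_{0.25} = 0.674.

n = 149

Fisher's z: C = ½·ln((1+r)/(1−r)) = ½·ln(1.4691) = 0.1923.
n = ((z_{α} + z_β)/C)² + 3.
(1.645 + 0.674) / 0.1923 = 2.319 / 0.1923 = 12.059.
n = 12.059² + 3 = 145.43 + 3 = 148.4.
Round up.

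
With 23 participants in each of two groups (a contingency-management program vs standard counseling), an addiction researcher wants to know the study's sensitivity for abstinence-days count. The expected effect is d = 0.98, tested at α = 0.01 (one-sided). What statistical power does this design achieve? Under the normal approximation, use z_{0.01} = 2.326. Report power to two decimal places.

For two equal groups, power = Φ(d·√(n/2) − z_{α}).
d·√(n/2) = 0.98 × √(23/2) = 0.98 × 3.391 = 3.323.
z_β = 3.323 − 2.326 = 0.997.
Power = Φ(0.997) = 0.841.

power ≈ 0.84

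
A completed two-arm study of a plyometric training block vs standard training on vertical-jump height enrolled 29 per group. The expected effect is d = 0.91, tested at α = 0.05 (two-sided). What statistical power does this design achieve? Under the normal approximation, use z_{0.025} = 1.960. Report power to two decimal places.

power ≈ 0.93

For two equal groups, power = Φ(d·√(n/2) − z_{α/2}).
d·√(n/2) = 0.91 × √(29/2) = 0.91 × 3.808 = 3.465.
z_β = 3.465 − 1.960 = 1.505.
Power = Φ(1.505) = 0.934.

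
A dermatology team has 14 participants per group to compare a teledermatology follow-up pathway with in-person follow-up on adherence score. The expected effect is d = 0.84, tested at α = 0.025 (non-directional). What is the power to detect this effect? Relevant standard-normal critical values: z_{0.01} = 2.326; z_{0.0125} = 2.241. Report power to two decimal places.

For two equal groups, power = Φ(d·√(n/2) − z_{α/2}).
d·√(n/2) = 0.84 × √(14/2) = 0.84 × 2.646 = 2.222.
z_β = 2.222 − 2.241 = -0.019.
Power = Φ(-0.019) = 0.493.

power ≈ 0.49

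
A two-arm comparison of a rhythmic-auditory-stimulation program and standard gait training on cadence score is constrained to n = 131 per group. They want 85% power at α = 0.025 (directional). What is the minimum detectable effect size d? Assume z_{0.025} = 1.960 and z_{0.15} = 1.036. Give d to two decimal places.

For two independent groups of n = 131 each: d_min = (z_{α} + z_β)·√(2/n).
z-sum = 1.960 + 1.036 = 2.996.
d_min = 2.996 × √(2/131) = 2.996 × 0.1236 = 0.370.

d_min ≈ 0.37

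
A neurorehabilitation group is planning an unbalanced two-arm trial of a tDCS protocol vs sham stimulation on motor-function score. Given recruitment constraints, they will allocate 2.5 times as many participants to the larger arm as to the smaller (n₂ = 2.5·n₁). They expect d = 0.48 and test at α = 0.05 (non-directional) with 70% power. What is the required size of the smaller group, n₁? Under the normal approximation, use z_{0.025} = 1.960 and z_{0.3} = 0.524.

With allocation ratio k = n₂/n₁ = 2.5, Var(x̄₁−x̄₂) = σ²(1/n₁ + 1/(k·n₁)) = σ²·(k+1)/(k·n₁).
So n₁ = (1 + 1/k)·((z_{α/2} + z_β)/d)² = 1.400 × (2.484/0.48)².
n₁ = 1.400 × 26.78 = 37.5.
Round up: n₁ = 38, giving n₂ = 2.5 × 38 = 95.

n₁ = 38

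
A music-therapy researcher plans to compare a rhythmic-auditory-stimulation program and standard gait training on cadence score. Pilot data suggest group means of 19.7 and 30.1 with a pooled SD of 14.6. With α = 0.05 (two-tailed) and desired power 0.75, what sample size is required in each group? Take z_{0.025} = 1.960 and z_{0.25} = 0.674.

Cohen's d = |M₁ − M₂| / SD_pooled = |19.7 − 30.1| / 14.6 = 10.4 / 14.6 = 0.712.
For two independent groups with equal n: n = 2·((z_{α/2} + z_β) / d)².
z_{α/2} + z_β = 1.960 + 0.674 = 2.634.
n = 2 × (2.634 / 0.712)² = 2 × 3.699² = 2 × 13.69 = 27.4.
Round up to the next whole participant.

n = 28 per group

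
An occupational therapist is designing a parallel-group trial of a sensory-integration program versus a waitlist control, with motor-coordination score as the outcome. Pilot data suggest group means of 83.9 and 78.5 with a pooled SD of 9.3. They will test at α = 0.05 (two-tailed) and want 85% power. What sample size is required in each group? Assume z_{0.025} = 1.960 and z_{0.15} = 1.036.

n = 54 per group

Cohen's d = |M₁ − M₂| / SD_pooled = |83.9 − 78.5| / 9.3 = 5.4 / 9.3 = 0.581.
For two independent groups with equal n: n = 2·((z_{α/2} + z_β) / d)².
z_{α/2} + z_β = 1.960 + 1.036 = 2.996.
n = 2 × (2.996 / 0.581)² = 2 × 5.157² = 2 × 26.59 = 53.2.
Round up to the next whole participant.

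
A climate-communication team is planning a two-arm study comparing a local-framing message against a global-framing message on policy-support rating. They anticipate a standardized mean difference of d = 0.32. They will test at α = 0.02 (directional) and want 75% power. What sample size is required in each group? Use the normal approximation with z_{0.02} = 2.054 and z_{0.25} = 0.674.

n = 146 per group

For two independent groups with equal n: n = 2·((z_{α} + z_β) / d)².
z_{α} + z_β = 2.054 + 0.674 = 2.728.
n = 2 × (2.728 / 0.32)² = 2 × 8.525² = 2 × 72.68 = 145.4.
Round up to the next whole participant.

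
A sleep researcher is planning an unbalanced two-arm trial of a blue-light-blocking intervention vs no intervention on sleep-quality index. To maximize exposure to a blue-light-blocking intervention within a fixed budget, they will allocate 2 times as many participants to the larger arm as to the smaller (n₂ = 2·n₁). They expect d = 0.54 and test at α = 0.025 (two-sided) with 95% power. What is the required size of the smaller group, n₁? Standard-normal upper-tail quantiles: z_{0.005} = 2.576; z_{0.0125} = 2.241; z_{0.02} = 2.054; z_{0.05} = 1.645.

n₁ = 78

With allocation ratio k = n₂/n₁ = 2, Var(x̄₁−x̄₂) = σ²(1/n₁ + 1/(k·n₁)) = σ²·(k+1)/(k·n₁).
So n₁ = (1 + 1/k)·((z_{α/2} + z_β)/d)² = 1.500 × (3.886/0.54)².
n₁ = 1.500 × 51.79 = 77.7.
Round up: n₁ = 78, giving n₂ = 2 × 78 = 156.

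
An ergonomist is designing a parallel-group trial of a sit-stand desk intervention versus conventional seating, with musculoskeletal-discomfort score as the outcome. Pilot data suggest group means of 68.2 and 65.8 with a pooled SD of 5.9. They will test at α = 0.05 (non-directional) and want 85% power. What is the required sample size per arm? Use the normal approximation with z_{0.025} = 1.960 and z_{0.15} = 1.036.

n = 109 per group

Cohen's d = |M₁ − M₂| / SD_pooled = |68.2 − 65.8| / 5.9 = 2.4 / 5.9 = 0.407.
For two independent groups with equal n: n = 2·((z_{α/2} + z_β) / d)².
z_{α/2} + z_β = 1.960 + 1.036 = 2.996.
n = 2 × (2.996 / 0.407)² = 2 × 7.361² = 2 × 54.19 = 108.4.
Round up to the next whole participant.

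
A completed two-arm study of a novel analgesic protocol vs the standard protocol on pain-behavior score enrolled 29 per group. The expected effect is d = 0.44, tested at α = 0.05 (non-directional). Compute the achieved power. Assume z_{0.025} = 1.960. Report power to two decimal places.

For two equal groups, power = Φ(d·√(n/2) − z_{α/2}).
d·√(n/2) = 0.44 × √(29/2) = 0.44 × 3.808 = 1.675.
z_β = 1.675 − 1.960 = -0.285.
Power = Φ(-0.285) = 0.388.

power ≈ 0.39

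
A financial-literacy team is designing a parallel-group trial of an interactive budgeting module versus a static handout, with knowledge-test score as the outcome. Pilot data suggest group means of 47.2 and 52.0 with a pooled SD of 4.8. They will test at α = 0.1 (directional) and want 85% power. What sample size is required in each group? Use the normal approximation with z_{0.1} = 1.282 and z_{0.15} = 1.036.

Cohen's d = |M₁ − M₂| / SD_pooled = |47.2 − 52.0| / 4.8 = 4.8 / 4.8 = 1.000.
For two independent groups with equal n: n = 2·((z_{α} + z_β) / d)².
z_{α} + z_β = 1.282 + 1.036 = 2.318.
n = 2 × (2.318 / 1.000)² = 2 × 2.318² = 2 × 5.37 = 10.7.
Round up to the next whole participant.

n = 11 per group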